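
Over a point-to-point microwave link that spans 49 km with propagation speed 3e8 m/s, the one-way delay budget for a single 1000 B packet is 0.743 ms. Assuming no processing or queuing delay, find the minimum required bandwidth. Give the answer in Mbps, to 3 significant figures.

L = 8000 bits.
Propagation delay = 49000 / 300000000 = 0.163333 ms.
Transmission budget = 0.743 − 0.163333 = 0.579667 ms.
R ≥ L / t_tx = 8000 bits / 0.000579667 s = 13.8 Mbps.

13.8 Mbps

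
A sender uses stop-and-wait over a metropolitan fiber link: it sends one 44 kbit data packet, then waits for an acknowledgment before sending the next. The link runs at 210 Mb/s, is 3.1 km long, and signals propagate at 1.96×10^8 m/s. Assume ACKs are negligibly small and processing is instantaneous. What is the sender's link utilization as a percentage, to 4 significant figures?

t_tx = L/R = 44000/210000000 = 0.000209524 s.
t_prop = 3100/196000000 = 1.58163e-05 s; RTT = 3.16327e-05 s.
Cycle = t_tx + RTT = 0.000241156 s.
Utilization = t_tx / cycle = 0.000209524/0.000241156 = 86.88 %.

86.88 %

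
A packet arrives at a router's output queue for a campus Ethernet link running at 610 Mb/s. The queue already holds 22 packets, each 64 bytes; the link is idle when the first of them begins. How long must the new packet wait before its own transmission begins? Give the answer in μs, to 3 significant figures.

18.5 μs

Each queued packet: L/R = 512/610000000 = 0.839344 μs.
22 queued → 18.4656 μs.
Queuing delay = 18.5 μs.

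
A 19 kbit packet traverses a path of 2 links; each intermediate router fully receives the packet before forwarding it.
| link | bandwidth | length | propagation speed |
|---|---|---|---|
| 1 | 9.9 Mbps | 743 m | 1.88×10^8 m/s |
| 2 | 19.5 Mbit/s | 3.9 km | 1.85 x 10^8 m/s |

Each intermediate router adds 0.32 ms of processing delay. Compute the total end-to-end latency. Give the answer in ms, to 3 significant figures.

L = 19000 bits.
Transmission delays (L/R per hop): 1.91919, 0.974359 ms; sum = 2.89355 ms.
Propagation delays (d/s per hop): 0.00395213, 0.0210811 ms; sum = 0.0250332 ms.
Processing at 1 router(s): 1 × 0.32 ms = 0.32 ms.
End-to-end = 3.24 ms.

3.24 ms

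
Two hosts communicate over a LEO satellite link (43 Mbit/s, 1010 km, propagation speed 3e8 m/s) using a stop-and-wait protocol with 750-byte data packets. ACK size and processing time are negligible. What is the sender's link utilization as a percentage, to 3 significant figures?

2.03 %

t_tx = L/R = 6000/43000000 = 0.000139535 s.
t_prop = 1010000/300000000 = 0.00336667 s; RTT = 0.00673333 s.
Cycle = t_tx + RTT = 0.00687287 s.
Utilization = t_tx / cycle = 0.000139535/0.00687287 = 2.03 %.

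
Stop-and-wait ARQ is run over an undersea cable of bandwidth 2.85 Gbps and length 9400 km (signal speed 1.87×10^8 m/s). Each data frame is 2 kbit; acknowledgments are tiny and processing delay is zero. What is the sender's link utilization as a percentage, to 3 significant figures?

0.000698 %

t_tx = L/R = 2000/2850000000 = 7.01754e-07 s.
t_prop = 9400000/187000000 = 0.0502674 s; RTT = 0.100535 s.
Cycle = t_tx + RTT = 0.100535 s.
Utilization = t_tx / cycle = 7.01754e-07/0.100535 = 0.000698 %.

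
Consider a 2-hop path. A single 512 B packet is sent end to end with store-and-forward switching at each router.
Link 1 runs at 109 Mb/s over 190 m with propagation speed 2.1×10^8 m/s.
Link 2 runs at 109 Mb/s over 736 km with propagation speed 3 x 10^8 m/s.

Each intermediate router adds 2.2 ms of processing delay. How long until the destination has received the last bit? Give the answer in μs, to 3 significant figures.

4730 μs

L = 512 × 8 = 4096 bits.
Transmission delay per hop = L/R = 4096/109000000 = 37.578 μs; 2 hops → 75.156 μs.
Propagation delays (d/s per hop): 0.904762, 2453.33 μs; sum = 2454.24 μs.
Processing at 1 router(s): 1 × 2.2 ms = 2200 μs.
End-to-end = 4730 μs.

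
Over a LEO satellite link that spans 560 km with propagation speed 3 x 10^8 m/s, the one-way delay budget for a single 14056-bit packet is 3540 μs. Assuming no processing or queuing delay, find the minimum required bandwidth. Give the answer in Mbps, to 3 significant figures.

8.40 Mbps

Propagation delay = 560000 / 300000000 = 1866.67 μs.
Transmission budget = 3540 − 1866.67 = 1673.33 μs.
R ≥ L / t_tx = 14056 bits / 0.00167333 s = 8.40 Mbps.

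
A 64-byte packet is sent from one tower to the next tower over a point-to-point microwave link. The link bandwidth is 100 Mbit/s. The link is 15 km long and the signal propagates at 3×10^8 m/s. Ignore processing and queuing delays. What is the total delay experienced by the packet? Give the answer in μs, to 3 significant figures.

L = 64 × 8 = 512 bits.
Transmission delay = L/R = 512 / 100000000 = 5.12 μs.
Propagation delay = d/s = 15000 m / 300000000 m/s = 50 μs.
Total = 55.1 μs.

55.1 μs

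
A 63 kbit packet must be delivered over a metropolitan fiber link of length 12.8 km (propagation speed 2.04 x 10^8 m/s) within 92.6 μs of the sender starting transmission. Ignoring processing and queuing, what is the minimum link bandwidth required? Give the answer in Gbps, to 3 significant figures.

Propagation delay = 12800 / 204000000 = 62.7451 μs.
Transmission budget = 92.6 − 62.7451 = 29.8549 μs.
R ≥ L / t_tx = 63000 bits / 2.98549e-05 s = 2.11 Gbps.

2.11 Gbps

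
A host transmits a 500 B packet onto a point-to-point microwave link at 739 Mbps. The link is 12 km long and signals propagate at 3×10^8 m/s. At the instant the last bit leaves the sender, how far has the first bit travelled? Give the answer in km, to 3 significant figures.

1.62 km

t_tx = L/R = 4000/739000000 = 5.41272e-06 s.
Distance = s × t_tx = 300000000 × 5.41272e-06 = 1.62 km.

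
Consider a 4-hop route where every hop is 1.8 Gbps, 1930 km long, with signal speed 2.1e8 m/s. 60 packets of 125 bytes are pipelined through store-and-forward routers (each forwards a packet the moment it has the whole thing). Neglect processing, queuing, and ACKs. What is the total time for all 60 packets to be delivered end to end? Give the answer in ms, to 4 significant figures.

Per-hop transmission t_tx = L/R = 1000/1800000000 = 0.000555556 ms.
Per-hop propagation t_prop = 1930000/210000000 = 9.19048 ms.
Pipeline fill: first packet needs 4·t_tx to clear all hops; remaining 59 packets each add one t_tx.
Total = (4+60-1)·t_tx + 4·t_prop = 63·0.000555556 + 4·9.19048 = 36.80 ms.

36.80 ms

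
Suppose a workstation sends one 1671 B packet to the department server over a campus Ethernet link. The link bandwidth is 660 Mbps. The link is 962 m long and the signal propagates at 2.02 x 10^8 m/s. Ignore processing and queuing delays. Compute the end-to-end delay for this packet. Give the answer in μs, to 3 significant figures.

L = 1671 × 8 = 13368 bits.
Transmission delay = L/R = 13368 / 660000000 = 20.2545 μs.
Propagation delay = d/s = 962 m / 202000000 m/s = 4.76238 μs.
Total = 25.0 μs.

25.0 μs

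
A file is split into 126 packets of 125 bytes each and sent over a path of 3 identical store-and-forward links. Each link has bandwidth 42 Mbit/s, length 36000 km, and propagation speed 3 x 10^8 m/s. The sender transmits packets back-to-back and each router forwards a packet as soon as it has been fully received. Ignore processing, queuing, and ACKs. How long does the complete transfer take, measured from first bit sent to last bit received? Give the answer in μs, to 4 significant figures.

Per-hop transmission t_tx = L/R = 1000/42000000 = 23.8095 μs.
Per-hop propagation t_prop = 36000000/300000000 = 120000 μs.
Pipeline fill: first packet needs 3·t_tx to clear all hops; remaining 125 packets each add one t_tx.
Total = (3+126-1)·t_tx + 3·t_prop = 128·23.8095 + 3·120000 = 363000 μs.

363000 μs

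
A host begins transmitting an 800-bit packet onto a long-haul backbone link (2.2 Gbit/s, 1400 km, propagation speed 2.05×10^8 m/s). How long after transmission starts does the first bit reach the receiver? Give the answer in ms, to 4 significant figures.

6.829 ms

First bit experiences only propagation delay: d/s = 1400000/2.05e+08 = 6.829 ms.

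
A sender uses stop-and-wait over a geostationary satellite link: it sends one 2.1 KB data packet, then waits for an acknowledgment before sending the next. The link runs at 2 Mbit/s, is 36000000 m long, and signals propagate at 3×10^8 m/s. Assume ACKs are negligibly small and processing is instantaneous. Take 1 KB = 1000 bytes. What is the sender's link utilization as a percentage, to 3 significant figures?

3.38 %

t_tx = L/R = 16800/2000000 = 0.0084 s.
t_prop = 36000000/300000000 = 0.12 s; RTT = 0.24 s.
Cycle = t_tx + RTT = 0.2484 s.
Utilization = t_tx / cycle = 0.0084/0.2484 = 3.38 %.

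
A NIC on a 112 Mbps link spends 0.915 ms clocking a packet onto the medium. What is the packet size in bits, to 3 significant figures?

102000 bits

L = R × t_tx = 112000000 b/s × 0.000915 s = 102480 bits.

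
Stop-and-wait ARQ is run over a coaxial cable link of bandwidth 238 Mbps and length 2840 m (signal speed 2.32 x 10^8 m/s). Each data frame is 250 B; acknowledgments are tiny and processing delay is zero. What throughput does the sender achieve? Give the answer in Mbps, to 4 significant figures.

60.82 Mbps

t_tx = L/R = 2000/238000000 = 8.40336e-06 s.
t_prop = 2840/2.32e+08 = 1.22414e-05 s; RTT = 2.44828e-05 s.
Cycle = t_tx + RTT = 3.28861e-05 s.
Throughput = L / cycle = 2000 / 3.28861e-05 = 60.82 Mbps.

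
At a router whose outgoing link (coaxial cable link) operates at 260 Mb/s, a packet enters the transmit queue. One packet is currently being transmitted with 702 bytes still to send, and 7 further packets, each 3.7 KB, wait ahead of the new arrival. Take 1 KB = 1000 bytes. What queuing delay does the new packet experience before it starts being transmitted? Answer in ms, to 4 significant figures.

0.8185 ms

Each queued packet: L/R = 29600/260000000 = 0.113846 ms.
7 queued → 0.796923 ms.
Plus remaining 5616 bits of current packet: 0.0216 ms.
Queuing delay = 0.8185 ms.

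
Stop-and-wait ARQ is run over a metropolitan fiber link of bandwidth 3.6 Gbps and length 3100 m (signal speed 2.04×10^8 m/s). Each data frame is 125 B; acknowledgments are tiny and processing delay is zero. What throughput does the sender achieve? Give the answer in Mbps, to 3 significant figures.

32.6 Mbps

t_tx = L/R = 1000/3600000000 = 2.77778e-07 s.
t_prop = 3100/204000000 = 1.51961e-05 s; RTT = 3.03922e-05 s.
Cycle = t_tx + RTT = 3.06699e-05 s.
Throughput = L / cycle = 1000 / 3.06699e-05 = 32.6 Mbps.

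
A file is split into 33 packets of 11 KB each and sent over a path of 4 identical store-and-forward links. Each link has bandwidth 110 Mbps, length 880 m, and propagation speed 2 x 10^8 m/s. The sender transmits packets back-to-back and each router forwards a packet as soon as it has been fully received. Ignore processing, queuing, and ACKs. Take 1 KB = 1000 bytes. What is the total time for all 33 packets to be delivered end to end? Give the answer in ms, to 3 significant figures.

28.8 ms

Per-hop transmission t_tx = L/R = 88000/110000000 = 0.8 ms.
Per-hop propagation t_prop = 880/200000000 = 0.0044 ms.
Pipeline fill: first packet needs 4·t_tx to clear all hops; remaining 32 packets each add one t_tx.
Total = (4+33-1)·t_tx + 4·t_prop = 36·0.8 + 4·0.0044 = 28.8 ms.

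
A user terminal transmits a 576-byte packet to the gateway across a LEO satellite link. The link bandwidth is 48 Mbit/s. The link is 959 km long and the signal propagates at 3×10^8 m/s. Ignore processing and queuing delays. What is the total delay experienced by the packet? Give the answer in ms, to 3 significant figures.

L = 576 × 8 = 4608 bits.
Transmission delay = L/R = 4608 / 48000000 = 0.096 ms.
Propagation delay = d/s = 959000 m / 300000000 m/s = 3.19667 ms.
Total = 3.29 ms.

3.29 ms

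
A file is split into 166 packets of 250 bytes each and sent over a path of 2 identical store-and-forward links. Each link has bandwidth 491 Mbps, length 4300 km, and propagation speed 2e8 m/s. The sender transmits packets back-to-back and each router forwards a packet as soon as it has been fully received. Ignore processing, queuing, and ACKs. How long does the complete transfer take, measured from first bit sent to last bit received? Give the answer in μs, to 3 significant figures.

43700 μs

Per-hop transmission t_tx = L/R = 2000/491000000 = 4.07332 μs.
Per-hop propagation t_prop = 4300000/200000000 = 21500 μs.
Pipeline fill: first packet needs 2·t_tx to clear all hops; remaining 165 packets each add one t_tx.
Total = (2+166-1)·t_tx + 2·t_prop = 167·4.07332 + 2·21500 = 43700 μs.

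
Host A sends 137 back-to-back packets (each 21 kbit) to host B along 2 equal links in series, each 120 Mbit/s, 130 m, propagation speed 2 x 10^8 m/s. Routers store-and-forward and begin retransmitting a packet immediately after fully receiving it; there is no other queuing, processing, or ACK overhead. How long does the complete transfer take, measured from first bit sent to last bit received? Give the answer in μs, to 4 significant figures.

Per-hop transmission t_tx = L/R = 21000/120000000 = 175 μs.
Per-hop propagation t_prop = 130/200000000 = 0.65 μs.
Pipeline fill: first packet needs 2·t_tx to clear all hops; remaining 136 packets each add one t_tx.
Total = (2+137-1)·t_tx + 2·t_prop = 138·175 + 2·0.65 = 24150 μs.

24150 μs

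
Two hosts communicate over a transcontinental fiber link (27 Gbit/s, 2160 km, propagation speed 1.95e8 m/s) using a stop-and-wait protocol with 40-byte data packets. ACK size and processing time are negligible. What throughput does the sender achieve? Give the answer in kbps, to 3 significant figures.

14.4 kbps

t_tx = L/R = 320/27000000000 = 1.18519e-08 s.
t_prop = 2160000/195000000 = 0.0110769 s; RTT = 0.0221538 s.
Cycle = t_tx + RTT = 0.0221539 s.
Throughput = L / cycle = 320 / 0.0221539 = 14.4 kbps.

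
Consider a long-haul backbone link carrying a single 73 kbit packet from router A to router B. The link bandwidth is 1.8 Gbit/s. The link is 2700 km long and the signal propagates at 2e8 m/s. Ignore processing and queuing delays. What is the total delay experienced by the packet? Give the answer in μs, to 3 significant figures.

13500 μs

L = 73000 bits.
Transmission delay = L/R = 73000 / 1800000000 = 40.5556 μs.
Propagation delay = d/s = 2700000 m / 200000000 m/s = 13500 μs.
Total = 13500 μs.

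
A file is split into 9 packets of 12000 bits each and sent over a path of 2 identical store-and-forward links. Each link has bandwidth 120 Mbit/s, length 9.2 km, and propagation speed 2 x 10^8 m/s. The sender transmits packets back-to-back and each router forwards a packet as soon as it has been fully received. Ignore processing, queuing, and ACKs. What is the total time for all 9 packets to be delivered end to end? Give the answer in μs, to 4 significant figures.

1092 μs

Per-hop transmission t_tx = L/R = 12000/120000000 = 100 μs.
Per-hop propagation t_prop = 9200/200000000 = 46 μs.
Pipeline fill: first packet needs 2·t_tx to clear all hops; remaining 8 packets each add one t_tx.
Total = (2+9-1)·t_tx + 2·t_prop = 10·100 + 2·46 = 1092 μs.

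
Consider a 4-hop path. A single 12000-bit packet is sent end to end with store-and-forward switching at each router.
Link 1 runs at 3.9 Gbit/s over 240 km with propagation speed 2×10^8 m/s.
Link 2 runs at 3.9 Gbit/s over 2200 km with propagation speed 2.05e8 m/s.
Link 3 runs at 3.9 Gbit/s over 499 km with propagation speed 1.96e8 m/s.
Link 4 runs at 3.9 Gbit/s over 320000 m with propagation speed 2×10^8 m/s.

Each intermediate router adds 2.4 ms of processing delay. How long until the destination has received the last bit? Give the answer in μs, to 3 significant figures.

Transmission delay per hop = L/R = 12000/3900000000 = 3.07692 μs; 4 hops → 12.3077 μs.
Propagation delays (d/s per hop): 1200, 10731.7, 2545.92, 1600 μs; sum = 16077.6 μs.
Processing at 3 router(s): 3 × 2.4 ms = 7200 μs.
End-to-end = 23300 μs.

23300 μs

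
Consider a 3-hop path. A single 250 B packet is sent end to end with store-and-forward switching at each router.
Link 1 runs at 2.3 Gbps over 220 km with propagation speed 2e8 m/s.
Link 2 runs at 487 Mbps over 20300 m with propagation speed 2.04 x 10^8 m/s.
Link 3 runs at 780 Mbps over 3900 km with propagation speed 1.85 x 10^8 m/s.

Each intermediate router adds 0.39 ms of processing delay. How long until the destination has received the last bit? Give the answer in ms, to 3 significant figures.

L = 250 × 8 = 2000 bits.
Transmission delays (L/R per hop): 0.000869565, 0.00410678, 0.0025641 ms; sum = 0.00754044 ms.
Propagation delays (d/s per hop): 1.1, 0.0995098, 21.0811 ms; sum = 22.2806 ms.
Processing at 2 router(s): 2 × 0.39 ms = 0.78 ms.
End-to-end = 23.1 ms.

23.1 ms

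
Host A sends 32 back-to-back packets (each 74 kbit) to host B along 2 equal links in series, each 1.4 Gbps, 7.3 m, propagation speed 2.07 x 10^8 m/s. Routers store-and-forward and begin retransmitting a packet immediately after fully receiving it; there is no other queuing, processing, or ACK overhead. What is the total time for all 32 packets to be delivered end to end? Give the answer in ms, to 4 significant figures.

Per-hop transmission t_tx = L/R = 74000/1400000000 = 0.0528571 ms.
Per-hop propagation t_prop = 7.3/2.07e+08 = 3.52657e-05 ms.
Pipeline fill: first packet needs 2·t_tx to clear all hops; remaining 31 packets each add one t_tx.
Total = (2+32-1)·t_tx + 2·t_prop = 33·0.0528571 + 2·3.52657e-05 = 1.744 ms.

1.744 ms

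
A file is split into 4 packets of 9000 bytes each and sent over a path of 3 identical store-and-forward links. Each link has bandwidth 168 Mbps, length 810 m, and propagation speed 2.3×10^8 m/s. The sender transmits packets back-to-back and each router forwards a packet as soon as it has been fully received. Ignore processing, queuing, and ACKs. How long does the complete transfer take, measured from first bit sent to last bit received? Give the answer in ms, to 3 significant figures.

Per-hop transmission t_tx = L/R = 72000/168000000 = 0.428571 ms.
Per-hop propagation t_prop = 810/2.3e+08 = 0.00352174 ms.
Pipeline fill: first packet needs 3·t_tx to clear all hops; remaining 3 packets each add one t_tx.
Total = (3+4-1)·t_tx + 3·t_prop = 6·0.428571 + 3·0.00352174 = 2.58 ms.

2.58 ms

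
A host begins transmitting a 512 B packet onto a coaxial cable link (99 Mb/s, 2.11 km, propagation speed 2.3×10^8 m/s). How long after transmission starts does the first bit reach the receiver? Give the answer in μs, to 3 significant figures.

9.17 μs

First bit experiences only propagation delay: d/s = 2110/2.3e+08 = 9.17 μs.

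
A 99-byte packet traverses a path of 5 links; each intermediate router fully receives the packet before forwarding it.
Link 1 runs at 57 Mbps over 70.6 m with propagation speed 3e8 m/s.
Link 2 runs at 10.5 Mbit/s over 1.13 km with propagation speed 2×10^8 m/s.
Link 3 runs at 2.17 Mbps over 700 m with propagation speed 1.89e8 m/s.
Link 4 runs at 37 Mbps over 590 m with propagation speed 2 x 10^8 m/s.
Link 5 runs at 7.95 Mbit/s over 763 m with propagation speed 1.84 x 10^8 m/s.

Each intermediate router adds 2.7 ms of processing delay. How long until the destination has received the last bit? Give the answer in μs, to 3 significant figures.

L = 99 × 8 = 792 bits.
Transmission delays (L/R per hop): 13.8947, 75.4286, 364.977, 21.4054, 99.6226 μs; sum = 575.328 μs.
Propagation delays (d/s per hop): 0.235333, 5.65, 3.7037, 2.95, 4.14674 μs; sum = 16.6858 μs.
Processing at 4 router(s): 4 × 2.7 ms = 10800 μs.
End-to-end = 11400 μs.

11400 μs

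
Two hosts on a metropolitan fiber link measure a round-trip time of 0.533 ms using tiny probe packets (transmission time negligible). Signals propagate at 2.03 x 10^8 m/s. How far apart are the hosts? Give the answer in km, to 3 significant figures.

54.1 km

One-way propagation = RTT/2 = 0.2665 ms.
d = s × t = 2.03e+08 × 0.0002665 = 54.1 km.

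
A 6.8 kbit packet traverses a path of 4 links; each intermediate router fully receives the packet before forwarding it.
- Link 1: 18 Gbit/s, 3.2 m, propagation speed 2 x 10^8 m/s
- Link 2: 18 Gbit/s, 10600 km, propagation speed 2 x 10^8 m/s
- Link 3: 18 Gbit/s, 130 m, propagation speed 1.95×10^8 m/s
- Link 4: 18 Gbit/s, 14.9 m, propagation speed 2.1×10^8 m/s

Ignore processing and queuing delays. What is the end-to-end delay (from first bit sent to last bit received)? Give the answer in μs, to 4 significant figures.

53000 μs

L = 6800 bits.
Transmission delay per hop = L/R = 6800/18000000000 = 0.377778 μs; 4 hops → 1.51111 μs.
Propagation delays (d/s per hop): 0.016, 53000, 0.666667, 0.0709524 μs; sum = 53000.8 μs.
End-to-end = 53000 μs.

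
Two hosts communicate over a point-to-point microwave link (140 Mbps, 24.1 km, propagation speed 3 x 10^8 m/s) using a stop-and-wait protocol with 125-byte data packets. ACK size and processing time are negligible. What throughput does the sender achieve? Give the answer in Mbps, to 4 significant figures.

t_tx = L/R = 1000/140000000 = 7.14286e-06 s.
t_prop = 24100/300000000 = 8.03333e-05 s; RTT = 0.000160667 s.
Cycle = t_tx + RTT = 0.00016781 s.
Throughput = L / cycle = 1000 / 0.00016781 = 5.959 Mbps.

5.959 Mbps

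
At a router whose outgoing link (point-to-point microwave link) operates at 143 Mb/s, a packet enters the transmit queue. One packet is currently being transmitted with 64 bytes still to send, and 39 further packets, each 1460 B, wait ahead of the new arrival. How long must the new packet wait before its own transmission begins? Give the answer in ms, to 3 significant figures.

3.19 ms

Each queued packet: L/R = 11680/143000000 = 0.0816783 ms.
39 queued → 3.18545 ms.
Plus remaining 512 bits of current packet: 0.00358042 ms.
Queuing delay = 3.19 ms.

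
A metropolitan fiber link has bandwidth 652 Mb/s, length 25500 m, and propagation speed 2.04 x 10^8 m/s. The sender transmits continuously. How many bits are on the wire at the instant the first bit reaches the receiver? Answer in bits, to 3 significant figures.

Propagation delay = 25500 / 204000000 = 0.000125 s.
BDP = R × t_prop = 652000000 × 0.000125 = 81500 bits.

81500 bits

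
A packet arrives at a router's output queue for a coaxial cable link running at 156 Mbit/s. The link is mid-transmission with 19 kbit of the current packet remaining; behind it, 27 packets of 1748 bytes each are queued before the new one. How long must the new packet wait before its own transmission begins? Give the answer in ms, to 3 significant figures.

2.54 ms

Each queued packet: L/R = 13984/156000000 = 0.089641 ms.
27 queued → 2.42031 ms.
Plus remaining 19000 bits of current packet: 0.121795 ms.
Queuing delay = 2.54 ms.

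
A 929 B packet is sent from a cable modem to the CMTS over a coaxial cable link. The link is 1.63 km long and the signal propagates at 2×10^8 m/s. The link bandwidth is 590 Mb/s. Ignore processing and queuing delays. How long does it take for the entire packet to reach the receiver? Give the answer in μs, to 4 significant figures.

L = 929 × 8 = 7432 bits.
Transmission delay = L/R = 7432 / 590000000 = 12.5966 μs.
Propagation delay = d/s = 1630 m / 200000000 m/s = 8.15 μs.
Total = 20.75 μs.

20.75 μs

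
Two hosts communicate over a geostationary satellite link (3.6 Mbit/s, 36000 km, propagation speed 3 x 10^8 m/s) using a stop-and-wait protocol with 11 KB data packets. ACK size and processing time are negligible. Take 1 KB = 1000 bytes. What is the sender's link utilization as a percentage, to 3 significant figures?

9.24 %

t_tx = L/R = 88000/3600000 = 0.0244444 s.
t_prop = 36000000/300000000 = 0.12 s; RTT = 0.24 s.
Cycle = t_tx + RTT = 0.264444 s.
Utilization = t_tx / cycle = 0.0244444/0.264444 = 9.24 %.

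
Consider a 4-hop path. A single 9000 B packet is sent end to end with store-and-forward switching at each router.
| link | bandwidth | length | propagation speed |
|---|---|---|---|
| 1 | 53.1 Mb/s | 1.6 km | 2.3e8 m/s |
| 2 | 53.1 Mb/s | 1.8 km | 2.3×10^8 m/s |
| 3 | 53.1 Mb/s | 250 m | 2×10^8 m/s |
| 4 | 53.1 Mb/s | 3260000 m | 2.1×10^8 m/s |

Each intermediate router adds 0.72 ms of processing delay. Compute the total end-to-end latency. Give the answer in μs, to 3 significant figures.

23100 μs

L = 9000 × 8 = 72000 bits.
Transmission delay per hop = L/R = 72000/53100000 = 1355.93 μs; 4 hops → 5423.73 μs.
Propagation delays (d/s per hop): 6.95652, 7.82609, 1.25, 15523.8 μs; sum = 15539.8 μs.
Processing at 3 router(s): 3 × 0.72 ms = 2160 μs.
End-to-end = 23100 μs.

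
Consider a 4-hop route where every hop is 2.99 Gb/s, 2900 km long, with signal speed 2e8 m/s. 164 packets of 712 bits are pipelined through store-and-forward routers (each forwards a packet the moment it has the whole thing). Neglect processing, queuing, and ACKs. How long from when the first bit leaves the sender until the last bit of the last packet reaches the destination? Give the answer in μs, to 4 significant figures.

Per-hop transmission t_tx = L/R = 712/2990000000 = 0.238127 μs.
Per-hop propagation t_prop = 2900000/200000000 = 14500 μs.
Pipeline fill: first packet needs 4·t_tx to clear all hops; remaining 163 packets each add one t_tx.
Total = (4+164-1)·t_tx + 4·t_prop = 167·0.238127 + 4·14500 = 58040 μs.

58040 μs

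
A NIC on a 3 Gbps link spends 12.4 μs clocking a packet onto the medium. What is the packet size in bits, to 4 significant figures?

L = R × t_tx = 3000000000 b/s × 1.24e-05 s = 37200 bits.

37200 bits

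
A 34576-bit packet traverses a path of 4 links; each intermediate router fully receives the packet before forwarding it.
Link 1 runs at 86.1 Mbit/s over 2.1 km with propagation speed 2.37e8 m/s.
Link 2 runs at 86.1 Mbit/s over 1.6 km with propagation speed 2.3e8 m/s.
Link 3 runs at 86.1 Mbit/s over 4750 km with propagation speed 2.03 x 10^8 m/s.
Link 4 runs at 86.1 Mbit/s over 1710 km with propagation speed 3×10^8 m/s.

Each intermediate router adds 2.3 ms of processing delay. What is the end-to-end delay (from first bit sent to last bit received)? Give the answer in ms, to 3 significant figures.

37.6 ms

Transmission delay per hop = L/R = 34576/86100000 = 0.40158 ms; 4 hops → 1.60632 ms.
Propagation delays (d/s per hop): 0.00886076, 0.00695652, 23.399, 5.7 ms; sum = 29.1148 ms.
Processing at 3 router(s): 3 × 2.3 ms = 6.9 ms.
End-to-end = 37.6 ms.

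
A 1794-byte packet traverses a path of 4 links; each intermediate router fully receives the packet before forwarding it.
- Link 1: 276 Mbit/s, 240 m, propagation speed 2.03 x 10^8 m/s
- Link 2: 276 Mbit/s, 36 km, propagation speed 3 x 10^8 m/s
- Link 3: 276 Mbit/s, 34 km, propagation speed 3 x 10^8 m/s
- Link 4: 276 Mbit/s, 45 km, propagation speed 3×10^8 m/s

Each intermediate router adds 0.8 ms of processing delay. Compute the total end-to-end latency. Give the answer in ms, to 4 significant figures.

L = 1794 × 8 = 14352 bits.
Transmission delay per hop = L/R = 14352/276000000 = 0.052 ms; 4 hops → 0.208 ms.
Propagation delays (d/s per hop): 0.00118227, 0.12, 0.113333, 0.15 ms; sum = 0.384516 ms.
Processing at 3 router(s): 3 × 0.8 ms = 2.4 ms.
End-to-end = 2.993 ms.

2.993 ms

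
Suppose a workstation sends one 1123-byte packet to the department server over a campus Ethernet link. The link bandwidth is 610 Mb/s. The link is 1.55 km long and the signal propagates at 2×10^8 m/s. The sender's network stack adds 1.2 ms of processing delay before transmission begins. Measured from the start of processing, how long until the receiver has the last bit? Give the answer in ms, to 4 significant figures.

1.222 ms

L = 1123 × 8 = 8984 bits.
Transmission delay = L/R = 8984 / 610000000 = 0.0147279 ms.
Propagation delay = d/s = 1550 m / 200000000 m/s = 0.00775 ms.
Plus processing delay 1.2 ms = 1.2 ms.
Total = 1.222 ms.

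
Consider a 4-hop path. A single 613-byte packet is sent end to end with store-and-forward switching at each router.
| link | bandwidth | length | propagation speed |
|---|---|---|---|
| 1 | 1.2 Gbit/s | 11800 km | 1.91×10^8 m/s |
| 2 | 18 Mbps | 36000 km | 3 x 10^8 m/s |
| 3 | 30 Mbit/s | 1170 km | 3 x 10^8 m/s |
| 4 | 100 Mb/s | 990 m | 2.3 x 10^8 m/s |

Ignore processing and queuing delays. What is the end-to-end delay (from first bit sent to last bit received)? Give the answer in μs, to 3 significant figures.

186000 μs

L = 613 × 8 = 4904 bits.
Transmission delays (L/R per hop): 4.08667, 272.444, 163.467, 49.04 μs; sum = 489.038 μs.
Propagation delays (d/s per hop): 61780.1, 120000, 3900, 4.30435 μs; sum = 185684 μs.
End-to-end = 186000 μs.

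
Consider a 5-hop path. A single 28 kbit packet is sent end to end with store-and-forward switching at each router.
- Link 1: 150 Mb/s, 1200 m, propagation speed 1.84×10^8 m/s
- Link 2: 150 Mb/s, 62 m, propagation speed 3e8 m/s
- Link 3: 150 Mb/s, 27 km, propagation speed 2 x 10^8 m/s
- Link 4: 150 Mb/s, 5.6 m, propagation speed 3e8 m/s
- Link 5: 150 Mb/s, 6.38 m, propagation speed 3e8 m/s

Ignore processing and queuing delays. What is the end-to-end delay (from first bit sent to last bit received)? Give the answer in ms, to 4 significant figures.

1.075 ms

L = 28000 bits.
Transmission delay per hop = L/R = 28000/150000000 = 0.186667 ms; 5 hops → 0.933333 ms.
Propagation delays (d/s per hop): 0.00652174, 0.000206667, 0.135, 1.86667e-05, 2.12667e-05 ms; sum = 0.141768 ms.
End-to-end = 1.075 ms.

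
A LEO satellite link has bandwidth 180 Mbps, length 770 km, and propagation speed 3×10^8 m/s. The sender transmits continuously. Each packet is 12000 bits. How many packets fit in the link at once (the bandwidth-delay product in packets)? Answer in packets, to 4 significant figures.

Propagation delay = 770000 / 300000000 = 0.00256667 s.
BDP = R × t_prop = 180000000 × 0.00256667 = 462000 bits.
In packets of 12000 bits: 38.50 packets.

38.50 packets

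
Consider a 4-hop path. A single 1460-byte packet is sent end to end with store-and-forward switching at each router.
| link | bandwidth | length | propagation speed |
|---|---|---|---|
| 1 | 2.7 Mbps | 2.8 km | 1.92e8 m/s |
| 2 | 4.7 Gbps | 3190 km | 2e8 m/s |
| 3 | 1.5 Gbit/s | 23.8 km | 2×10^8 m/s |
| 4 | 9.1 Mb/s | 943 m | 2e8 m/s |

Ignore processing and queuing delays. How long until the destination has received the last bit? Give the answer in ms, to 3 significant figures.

21.7 ms

L = 1460 × 8 = 11680 bits.
Transmission delays (L/R per hop): 4.32593, 0.00248511, 0.00778667, 1.28352 ms; sum = 5.61971 ms.
Propagation delays (d/s per hop): 0.0145833, 15.95, 0.119, 0.004715 ms; sum = 16.0883 ms.
End-to-end = 21.7 ms.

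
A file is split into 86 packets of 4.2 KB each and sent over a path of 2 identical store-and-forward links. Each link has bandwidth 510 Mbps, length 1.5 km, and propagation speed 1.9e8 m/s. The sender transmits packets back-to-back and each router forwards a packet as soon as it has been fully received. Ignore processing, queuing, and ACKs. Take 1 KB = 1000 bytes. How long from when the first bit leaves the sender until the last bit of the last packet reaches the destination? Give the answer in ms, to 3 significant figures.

5.75 ms

Per-hop transmission t_tx = L/R = 33600/510000000 = 0.0658824 ms.
Per-hop propagation t_prop = 1500/190000000 = 0.00789474 ms.
Pipeline fill: first packet needs 2·t_tx to clear all hops; remaining 85 packets each add one t_tx.
Total = (2+86-1)·t_tx + 2·t_prop = 87·0.0658824 + 2·0.00789474 = 5.75 ms.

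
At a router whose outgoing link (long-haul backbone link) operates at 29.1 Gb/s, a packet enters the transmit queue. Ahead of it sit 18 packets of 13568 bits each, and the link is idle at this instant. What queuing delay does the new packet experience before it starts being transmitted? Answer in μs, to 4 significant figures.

8.393 μs

Each queued packet: L/R = 13568/29100000000 = 0.466254 μs.
18 queued → 8.39258 μs.
Queuing delay = 8.393 μs.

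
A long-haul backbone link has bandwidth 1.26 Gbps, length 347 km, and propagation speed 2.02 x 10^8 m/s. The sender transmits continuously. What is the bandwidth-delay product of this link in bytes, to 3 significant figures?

Propagation delay = 347000 / 202000000 = 0.00171782 s.
BDP = R × t_prop = 1260000000 × 0.00171782 = 2164460 bits.
In bytes: 2164460/8 = 271000 bytes.

271000 bytes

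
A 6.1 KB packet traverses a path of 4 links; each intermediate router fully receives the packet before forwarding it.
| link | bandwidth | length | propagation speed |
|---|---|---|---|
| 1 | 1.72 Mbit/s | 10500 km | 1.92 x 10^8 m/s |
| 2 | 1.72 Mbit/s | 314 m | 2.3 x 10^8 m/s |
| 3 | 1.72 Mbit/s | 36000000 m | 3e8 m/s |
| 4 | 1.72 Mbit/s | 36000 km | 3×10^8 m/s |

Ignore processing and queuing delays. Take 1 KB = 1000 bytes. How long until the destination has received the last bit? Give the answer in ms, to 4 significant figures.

L = 48800 bits.
Transmission delay per hop = L/R = 48800/1720000 = 28.3721 ms; 4 hops → 113.488 ms.
Propagation delays (d/s per hop): 54.6875, 0.00136522, 120, 120 ms; sum = 294.689 ms.
End-to-end = 408.2 ms.

408.2 ms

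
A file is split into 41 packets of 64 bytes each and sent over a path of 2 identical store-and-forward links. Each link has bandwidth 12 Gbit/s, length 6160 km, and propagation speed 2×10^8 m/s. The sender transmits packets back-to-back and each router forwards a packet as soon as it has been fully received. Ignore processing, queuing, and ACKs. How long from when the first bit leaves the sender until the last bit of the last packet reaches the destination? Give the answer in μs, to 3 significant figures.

Per-hop transmission t_tx = L/R = 512/12000000000 = 0.0426667 μs.
Per-hop propagation t_prop = 6160000/200000000 = 30800 μs.
Pipeline fill: first packet needs 2·t_tx to clear all hops; remaining 40 packets each add one t_tx.
Total = (2+41-1)·t_tx + 2·t_prop = 42·0.0426667 + 2·30800 = 61600 μs.

61600 μs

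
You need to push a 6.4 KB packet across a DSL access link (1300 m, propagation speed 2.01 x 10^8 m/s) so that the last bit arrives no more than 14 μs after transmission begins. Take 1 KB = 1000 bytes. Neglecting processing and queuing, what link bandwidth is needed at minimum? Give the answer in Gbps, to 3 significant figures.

6.80 Gbps

L = 51200 bits.
Propagation delay = 1300 / 2.01e+08 = 6.46766 μs.
Transmission budget = 14 − 6.46766 = 7.53234 μs.
R ≥ L / t_tx = 51200 bits / 7.53234e-06 s = 6.80 Gbps.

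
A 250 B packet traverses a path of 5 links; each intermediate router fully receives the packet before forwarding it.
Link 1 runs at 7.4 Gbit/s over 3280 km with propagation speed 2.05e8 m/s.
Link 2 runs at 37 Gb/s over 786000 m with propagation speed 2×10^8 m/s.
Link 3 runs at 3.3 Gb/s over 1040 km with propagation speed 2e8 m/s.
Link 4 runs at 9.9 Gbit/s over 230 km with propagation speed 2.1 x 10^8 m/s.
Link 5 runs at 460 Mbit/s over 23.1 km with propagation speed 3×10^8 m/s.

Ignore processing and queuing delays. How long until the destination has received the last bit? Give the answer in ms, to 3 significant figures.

L = 250 × 8 = 2000 bits.
Transmission delays (L/R per hop): 0.00027027, 5.40541e-05, 0.000606061, 0.00020202, 0.00434783 ms; sum = 0.00548023 ms.
Propagation delays (d/s per hop): 16, 3.93, 5.2, 1.09524, 0.077 ms; sum = 26.3022 ms.
End-to-end = 26.3 ms.

26.3 ms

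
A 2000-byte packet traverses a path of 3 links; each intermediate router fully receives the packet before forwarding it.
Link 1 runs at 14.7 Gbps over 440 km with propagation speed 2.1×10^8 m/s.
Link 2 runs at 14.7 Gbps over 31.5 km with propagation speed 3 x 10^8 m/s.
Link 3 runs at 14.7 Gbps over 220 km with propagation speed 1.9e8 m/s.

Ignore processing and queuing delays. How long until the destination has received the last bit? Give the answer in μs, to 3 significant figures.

L = 2000 × 8 = 16000 bits.
Transmission delay per hop = L/R = 16000/14700000000 = 1.08844 μs; 3 hops → 3.26531 μs.
Propagation delays (d/s per hop): 2095.24, 105, 1157.89 μs; sum = 3358.13 μs.
End-to-end = 3360 μs.

3360 μs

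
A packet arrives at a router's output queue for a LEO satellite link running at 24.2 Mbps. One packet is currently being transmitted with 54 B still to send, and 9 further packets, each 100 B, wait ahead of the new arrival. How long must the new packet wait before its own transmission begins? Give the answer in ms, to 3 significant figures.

0.315 ms

Each queued packet: L/R = 800/24200000 = 0.0330579 ms.
9 queued → 0.297521 ms.
Plus remaining 432 bits of current packet: 0.0178512 ms.
Queuing delay = 0.315 ms.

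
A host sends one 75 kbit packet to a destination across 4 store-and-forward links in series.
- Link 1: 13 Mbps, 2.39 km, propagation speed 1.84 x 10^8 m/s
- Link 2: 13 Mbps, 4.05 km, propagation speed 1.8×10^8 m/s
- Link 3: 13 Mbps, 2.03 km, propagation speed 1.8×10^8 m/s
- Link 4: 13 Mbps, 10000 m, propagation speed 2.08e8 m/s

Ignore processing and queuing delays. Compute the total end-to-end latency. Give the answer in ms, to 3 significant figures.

L = 75000 bits.
Transmission delay per hop = L/R = 75000/13000000 = 5.76923 ms; 4 hops → 23.0769 ms.
Propagation delays (d/s per hop): 0.0129891, 0.0225, 0.0112778, 0.0480769 ms; sum = 0.0948438 ms.
End-to-end = 23.2 ms.

23.2 ms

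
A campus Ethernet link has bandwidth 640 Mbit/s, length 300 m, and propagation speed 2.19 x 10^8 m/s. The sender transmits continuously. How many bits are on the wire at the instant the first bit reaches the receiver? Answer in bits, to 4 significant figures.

Propagation delay = 300 / 219000000 = 1.36986e-06 s.
BDP = R × t_prop = 640000000 × 1.36986e-06 = 876.712 bits.

876.7 bits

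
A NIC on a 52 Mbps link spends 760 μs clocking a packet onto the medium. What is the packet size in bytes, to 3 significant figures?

4940 bytes

L = R × t_tx = 52000000 b/s × 0.00076 s = 39520 bits.
In bytes: 39520 / 8 = 4940 bytes.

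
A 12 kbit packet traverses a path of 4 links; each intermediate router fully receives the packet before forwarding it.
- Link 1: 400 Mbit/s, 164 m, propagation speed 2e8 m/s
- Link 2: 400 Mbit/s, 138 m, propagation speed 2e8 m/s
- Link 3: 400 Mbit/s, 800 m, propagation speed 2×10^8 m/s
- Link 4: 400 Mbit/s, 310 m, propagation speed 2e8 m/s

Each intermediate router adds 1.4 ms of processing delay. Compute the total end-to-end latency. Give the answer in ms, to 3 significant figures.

L = 12000 bits.
Transmission delay per hop = L/R = 12000/400000000 = 0.03 ms; 4 hops → 0.12 ms.
Propagation delays (d/s per hop): 0.00082, 0.00069, 0.004, 0.00155 ms; sum = 0.00706 ms.
Processing at 3 router(s): 3 × 1.4 ms = 4.2 ms.
End-to-end = 4.33 ms.

4.33 ms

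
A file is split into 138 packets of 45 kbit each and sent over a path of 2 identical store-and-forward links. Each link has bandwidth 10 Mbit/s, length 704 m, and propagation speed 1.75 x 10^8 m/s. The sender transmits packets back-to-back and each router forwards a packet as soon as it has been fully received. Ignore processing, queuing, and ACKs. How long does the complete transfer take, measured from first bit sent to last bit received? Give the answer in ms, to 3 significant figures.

Per-hop transmission t_tx = L/R = 45000/10000000 = 4.5 ms.
Per-hop propagation t_prop = 704/175000000 = 0.00402286 ms.
Pipeline fill: first packet needs 2·t_tx to clear all hops; remaining 137 packets each add one t_tx.
Total = (2+138-1)·t_tx + 2·t_prop = 139·4.5 + 2·0.00402286 = 626 ms.

626 ms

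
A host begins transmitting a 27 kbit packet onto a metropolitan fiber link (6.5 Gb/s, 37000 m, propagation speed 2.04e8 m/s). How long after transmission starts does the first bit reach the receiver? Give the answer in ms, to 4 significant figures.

First bit experiences only propagation delay: d/s = 37000/204000000 = 0.1814 ms.

0.1814 ms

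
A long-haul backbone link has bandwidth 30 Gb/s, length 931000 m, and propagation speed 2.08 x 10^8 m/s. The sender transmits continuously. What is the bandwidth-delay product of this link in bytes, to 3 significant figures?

Propagation delay = 931000 / 208000000 = 0.00447596 s.
BDP = R × t_prop = 30000000000 × 0.00447596 = 134279000 bits.
In bytes: 134279000/8 = 16800000 bytes.

16800000 bytes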